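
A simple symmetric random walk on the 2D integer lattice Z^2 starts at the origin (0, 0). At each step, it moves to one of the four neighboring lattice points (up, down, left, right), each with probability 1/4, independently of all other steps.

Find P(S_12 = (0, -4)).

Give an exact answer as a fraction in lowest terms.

Answer: 245025/16777216

Derivation:
Let h be the number of horizontal steps (so 12-h are vertical). To end at (0,-4) need (h+0)/2 right-steps and ((12-h)-4)/2 up-steps.
Sum over h with 0 ≤ h ≤ 8, h ≡ 0 (mod 2), 12-h ≡ 0 (mod 2):
h=0: C(12,0)·C(0,0)·C(12,4) = 1·1·495 = 495
h=2: C(12,2)·C(2,1)·C(10,3) = 66·2·120 = 15840
h=4: C(12,4)·C(4,2)·C(8,2) = 495·6·28 = 83160
h=6: C(12,6)·C(6,3)·C(6,1) = 924·20·6 = 110880
h=8: C(12,8)·C(8,4)·C(4,0) = 495·70·1 = 34650
Total favorable: 245025
Total paths: 4^12 = 16777216
P = 245025/16777216 = 245025/16777216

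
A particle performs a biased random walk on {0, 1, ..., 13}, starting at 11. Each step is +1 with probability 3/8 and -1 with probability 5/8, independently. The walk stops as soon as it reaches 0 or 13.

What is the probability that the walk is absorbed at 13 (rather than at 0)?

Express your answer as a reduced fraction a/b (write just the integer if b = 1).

Answer: 218929401/609554401

Derivation:
Biased walk: p = 3/8, q = 5/8, r = q/p = 5/3
Gambler's ruin: P(hit 13 before 0 | start at 11) = (1 - r^a)/(1 - r^N)
r^11 = 48828125/177147; r^13 = 1220703125/1594323
P = (1 - 48828125/177147) / (1 - 1220703125/1594323) = -48650978/177147 / -1219108802/1594323 = 218929401/609554401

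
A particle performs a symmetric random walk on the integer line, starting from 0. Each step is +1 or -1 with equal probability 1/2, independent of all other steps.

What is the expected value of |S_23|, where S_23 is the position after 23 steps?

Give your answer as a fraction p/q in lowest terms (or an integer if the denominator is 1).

S_23 takes values m ≡ 1 (mod 2) with |m| ≤ 23; P(S_23=m) = C(23,(23+m)/2)/2^23.
Total paths: 2^23 = 8388608
Distribution: P(S=-23)=1/8388608, P(S=-21)=23/8388608, P(S=-19)=253/8388608, P(S=-17)=1771/8388608, P(S=-15)=8855/8388608, P(S=-13)=33649/8388608, P(S=-11)=100947/8388608, P(S=-9)=245157/8388608, P(S=-7)=490314/8388608, P(S=-5)=817190/8388608, P(S=-3)=1144066/8388608, P(S=-1)=1352078/8388608, P(S=1)=1352078/8388608, P(S=3)=1144066/8388608, P(S=5)=817190/8388608, P(S=7)=490314/8388608, P(S=9)=245157/8388608, P(S=11)=100947/8388608, P(S=13)=33649/8388608, P(S=15)=8855/8388608, P(S=17)=1771/8388608, P(S=19)=253/8388608, P(S=21)=23/8388608, P(S=23)=1/8388608
E[|S_23|] = Σ_m |m|·P(S_23=m) = 32449872/8388608 = 2028117/524288

Answer: 2028117/524288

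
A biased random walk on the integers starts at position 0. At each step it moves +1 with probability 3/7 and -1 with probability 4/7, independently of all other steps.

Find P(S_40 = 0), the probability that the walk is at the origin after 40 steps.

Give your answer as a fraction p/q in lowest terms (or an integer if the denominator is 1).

To be at 0 after 40 steps: need exactly 20 steps of +1 and 20 of -1.
Number of such sequences: C(40,20) = 137846528820
Each has probability (3/7)^20 · (4/7)^20 = 3833759992447475122176/6366805760909027985741435139224001
P = 137846528820 · 3833759992447475122176/6366805760909027985741435139224001 = 75495786755410551680752429301760/909543680129861140820205019889143

Answer: 75495786755410551680752429301760/909543680129861140820205019889143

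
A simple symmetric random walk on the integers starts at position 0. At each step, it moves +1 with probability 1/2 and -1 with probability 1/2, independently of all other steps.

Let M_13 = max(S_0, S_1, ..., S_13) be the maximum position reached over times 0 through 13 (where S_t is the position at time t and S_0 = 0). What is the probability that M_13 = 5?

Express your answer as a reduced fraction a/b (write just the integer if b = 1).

Answer: 715/8192

Derivation:
Let M_13 = max(S_0,...,S_13). Use the reflection principle: for j ≥ 1, #{paths with M_13 ≥ j} = #{S_13 ≥ j} + #{S_13 ≥ j+1}.
By reflection, #{M_13 ≥ 5} = #{S_13 ≥ 5} + #{S_13 ≥ 6} = 1093 + 378 = 1471.
#{M_13 ≥ 6} = #{S_13 ≥ 6} + #{S_13 ≥ 7} = 378 + 378 = 756.
#{M_13 = 5} = 1471 - 756 = 715.
P(M_13 = 5) = 715/8192 = 715/8192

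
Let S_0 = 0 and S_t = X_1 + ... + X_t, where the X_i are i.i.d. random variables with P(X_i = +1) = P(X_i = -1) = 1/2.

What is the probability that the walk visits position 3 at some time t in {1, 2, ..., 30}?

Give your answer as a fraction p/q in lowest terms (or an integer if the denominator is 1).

Answer: 313889477/536870912

Derivation:
Count via complement. Let g(t,s) = #length-t paths at position s with S_1..S_t all ≠ 3.
g(t,s) = g(t-1,s-1) + g(t-1,s+1) for s ≠ 3; g(t,3) = 0.
t=0: g(0,0)=1
t=1: g(1,-1)=1 g(1,1)=1
t=2: g(2,-2)=1 g(2,0)=2 g(2,2)=1
t=3: g(3,-3)=1 g(3,-1)=3 g(3,1)=3
t=4: g(4,-4)=1 g(4,-2)=4 g(4,0)=6 g(4,2)=3
t=5: g(5,-5)=1 g(5,-3)=5 g(5,-1)=10 g(5,1)=9
t=6: g(6,-6)=1 g(6,-4)=6 g(6,-2)=15 g(6,0)=19 g(6,2)=9
t=7: g(7,-7)=1 g(7,-5)=7 g(7,-3)=21 g(7,-1)=34 g(7,1)=28
t=8: g(8,-8)=1 g(8,-6)=8 g(8,-4)=28 g(8,-2)=55 g(8,0)=62 g(8,2)=28
t=9: g(9,-9)=1 g(9,-7)=9 g(9,-5)=36 g(9,-3)=83 g(9,-1)=117 g(9,1)=90
t=10: g(10,-10)=1 g(10,-8)=10 g(10,-6)=45 g(10,-4)=119 g(10,-2)=200 g(10,0)=207 g(10,2)=90
t=11: g(11,-11)=1 g(11,-9)=11 g(11,-7)=55 g(11,-5)=164 g(11,-3)=319 g(11,-1)=407 g(11,1)=297
t=12: g(12,-12)=1 g(12,-10)=12 g(12,-8)=66 g(12,-6)=219 g(12,-4)=483 g(12,-2)=726 g(12,0)=704 g(12,2)=297
t=13: g(13,-13)=1 g(13,-11)=13 g(13,-9)=78 g(13,-7)=285 g(13,-5)=702 g(13,-3)=1209 g(13,-1)=1430 g(13,1)=1001
t=14: g(14,-14)=1 g(14,-12)=14 g(14,-10)=91 g(14,-8)=363 g(14,-6)=987 g(14,-4)=1911 g(14,-2)=2639 g(14,0)=2431 g(14,2)=1001
t=15: g(15,-15)=1 g(15,-13)=15 g(15,-11)=105 g(15,-9)=454 g(15,-7)=1350 g(15,-5)=2898 g(15,-3)=4550 g(15,-1)=5070 g(15,1)=3432
t=16: g(16,-16)=1 g(16,-14)=16 g(16,-12)=120 g(16,-10)=559 g(16,-8)=1804 g(16,-6)=4248 g(16,-4)=7448 g(16,-2)=9620 g(16,0)=8502 g(16,2)=3432
t=17: g(17,-17)=1 g(17,-15)=17 g(17,-13)=136 g(17,-11)=679 g(17,-9)=2363 g(17,-7)=6052 g(17,-5)=11696 g(17,-3)=17068 g(17,-1)=18122 g(17,1)=11934
t=18: g(18,-18)=1 g(18,-16)=18 g(18,-14)=153 g(18,-12)=815 g(18,-10)=3042 g(18,-8)=8415 g(18,-6)=17748 g(18,-4)=28764 g(18,-2)=35190 g(18,0)=30056 g(18,2)=11934
t=19: g(19,-19)=1 g(19,-17)=19 g(19,-15)=171 g(19,-13)=968 g(19,-11)=3857 g(19,-9)=11457 g(19,-7)=26163 g(19,-5)=46512 g(19,-3)=63954 g(19,-1)=65246 g(19,1)=41990
t=20: g(20,-20)=1 g(20,-18)=20 g(20,-16)=190 g(20,-14)=1139 g(20,-12)=4825 g(20,-10)=15314 g(20,-8)=37620 g(20,-6)=72675 g(20,-4)=110466 g(20,-2)=129200 g(20,0)=107236 g(20,2)=41990
t=21: g(21,-21)=1 g(21,-19)=21 g(21,-17)=210 g(21,-15)=1329 g(21,-13)=5964 g(21,-11)=20139 g(21,-9)=52934 g(21,-7)=110295 g(21,-5)=183141 g(21,-3)=239666 g(21,-1)=236436 g(21,1)=149226
t=22: g(22,-22)=1 g(22,-20)=22 g(22,-18)=231 g(22,-16)=1539 g(22,-14)=7293 g(22,-12)=26103 g(22,-10)=73073 g(22,-8)=163229 g(22,-6)=293436 g(22,-4)=422807 g(22,-2)=476102 g(22,0)=385662 g(22,2)=149226
t=23: g(23,-23)=1 g(23,-21)=23 g(23,-19)=253 g(23,-17)=1770 g(23,-15)=8832 g(23,-13)=33396 g(23,-11)=99176 g(23,-9)=236302 g(23,-7)=456665 g(23,-5)=716243 g(23,-3)=898909 g(23,-1)=861764 g(23,1)=534888
t=24: g(24,-24)=1 g(24,-22)=24 g(24,-20)=276 g(24,-18)=2023 g(24,-16)=10602 g(24,-14)=42228 g(24,-12)=132572 g(24,-10)=335478 g(24,-8)=692967 g(24,-6)=1172908 g(24,-4)=1615152 g(24,-2)=1760673 g(24,0)=1396652 g(24,2)=534888
t=25: g(25,-25)=1 g(25,-23)=25 g(25,-21)=300 g(25,-19)=2299 g(25,-17)=12625 g(25,-15)=52830 g(25,-13)=174800 g(25,-11)=468050 g(25,-9)=1028445 g(25,-7)=1865875 g(25,-5)=2788060 g(25,-3)=3375825 g(25,-1)=3157325 g(25,1)=1931540
t=26: g(26,-26)=1 g(26,-24)=26 g(26,-22)=325 g(26,-20)=2599 g(26,-18)=14924 g(26,-16)=65455 g(26,-14)=227630 g(26,-12)=642850 g(26,-10)=1496495 g(26,-8)=2894320 g(26,-6)=4653935 g(26,-4)=6163885 g(26,-2)=6533150 g(26,0)=5088865 g(26,2)=1931540
t=27: g(27,-27)=1 g(27,-25)=27 g(27,-23)=351 g(27,-21)=2924 g(27,-19)=17523 g(27,-17)=80379 g(27,-15)=293085 g(27,-13)=870480 g(27,-11)=2139345 g(27,-9)=4390815 g(27,-7)=7548255 g(27,-5)=10817820 g(27,-3)=12697035 g(27,-1)=11622015 g(27,1)=7020405
t=28: g(28,-28)=1 g(28,-26)=28 g(28,-24)=378 g(28,-22)=3275 g(28,-20)=20447 g(28,-18)=97902 g(28,-16)=373464 g(28,-14)=1163565 g(28,-12)=3009825 g(28,-10)=6530160 g(28,-8)=11939070 g(28,-6)=18366075 g(28,-4)=23514855 g(28,-2)=24319050 g(28,0)=18642420 g(28,2)=7020405
t=29: g(29,-29)=1 g(29,-27)=29 g(29,-25)=406 g(29,-23)=3653 g(29,-21)=23722 g(29,-19)=118349 g(29,-17)=471366 g(29,-15)=1537029 g(29,-13)=4173390 g(29,-11)=9539985 g(29,-9)=18469230 g(29,-7)=30305145 g(29,-5)=41880930 g(29,-3)=47833905 g(29,-1)=42961470 g(29,1)=25662825
t=30: g(30,-30)=1 g(30,-28)=30 g(30,-26)=435 g(30,-24)=4059 g(30,-22)=27375 g(30,-20)=142071 g(30,-18)=589715 g(30,-16)=2008395 g(30,-14)=5710419 g(30,-12)=13713375 g(30,-10)=28009215 g(30,-8)=48774375 g(30,-6)=72186075 g(30,-4)=89714835 g(30,-2)=90795375 g(30,0)=68624295 g(30,2)=25662825
Paths never hitting 3: Σ_s g(30,s) = 445962870
Paths hitting 3: 2^30 - 445962870 = 627778954
P = 627778954/1073741824 = 313889477/536870912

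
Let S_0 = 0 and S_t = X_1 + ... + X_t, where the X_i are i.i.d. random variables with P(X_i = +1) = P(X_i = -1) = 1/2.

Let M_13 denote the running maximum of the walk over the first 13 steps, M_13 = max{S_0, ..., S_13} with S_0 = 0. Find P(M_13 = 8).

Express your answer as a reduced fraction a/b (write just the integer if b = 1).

Answer: 39/4096

Derivation:
Let M_13 = max(S_0,...,S_13). Use the reflection principle: for j ≥ 1, #{paths with M_13 ≥ j} = #{S_13 ≥ j} + #{S_13 ≥ j+1}.
By reflection, #{M_13 ≥ 8} = #{S_13 ≥ 8} + #{S_13 ≥ 9} = 92 + 92 = 184.
#{M_13 ≥ 9} = #{S_13 ≥ 9} + #{S_13 ≥ 10} = 92 + 14 = 106.
#{M_13 = 8} = 184 - 106 = 78.
P(M_13 = 8) = 78/8192 = 39/4096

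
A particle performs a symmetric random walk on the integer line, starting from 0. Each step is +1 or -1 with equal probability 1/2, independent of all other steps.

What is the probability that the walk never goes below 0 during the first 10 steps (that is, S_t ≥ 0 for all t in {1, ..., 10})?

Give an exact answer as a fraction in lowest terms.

Answer: 63/256

Derivation:
Let f(t,s) = #length-t paths at position s with S_1..S_t all ≥ 0.
f(t,s) = f(t-1,s-1) + f(t-1,s+1) for s ≥ 0; f(t,s) = 0 for s < 0.
t=0: f(0,0)=1
t=1: f(1,1)=1
t=2: f(2,0)=1 f(2,2)=1
t=3: f(3,1)=2 f(3,3)=1
t=4: f(4,0)=2 f(4,2)=3 f(4,4)=1
t=5: f(5,1)=5 f(5,3)=4 f(5,5)=1
t=6: f(6,0)=5 f(6,2)=9 f(6,4)=5 f(6,6)=1
t=7: f(7,1)=14 f(7,3)=14 f(7,5)=6 f(7,7)=1
t=8: f(8,0)=14 f(8,2)=28 f(8,4)=20 f(8,6)=7 f(8,8)=1
t=9: f(9,1)=42 f(9,3)=48 f(9,5)=27 f(9,7)=8 f(9,9)=1
t=10: f(10,0)=42 f(10,2)=90 f(10,4)=75 f(10,6)=35 f(10,8)=9 f(10,10)=1
Σ_s f(10,s) = 252
P = 252/1024 = 63/256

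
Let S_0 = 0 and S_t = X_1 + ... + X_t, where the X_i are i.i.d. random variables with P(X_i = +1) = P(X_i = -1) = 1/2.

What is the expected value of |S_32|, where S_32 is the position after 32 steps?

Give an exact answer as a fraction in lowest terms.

S_32 takes values m ≡ 0 (mod 2) with |m| ≤ 32; P(S_32=m) = C(32,(32+m)/2)/2^32.
Total paths: 2^32 = 4294967296
Distribution: P(S=-32)=1/4294967296, P(S=-30)=32/4294967296, P(S=-28)=496/4294967296, P(S=-26)=4960/4294967296, P(S=-24)=35960/4294967296, P(S=-22)=201376/4294967296, P(S=-20)=906192/4294967296, P(S=-18)=3365856/4294967296, P(S=-16)=10518300/4294967296, P(S=-14)=28048800/4294967296, P(S=-12)=64512240/4294967296, P(S=-10)=129024480/4294967296, P(S=-8)=225792840/4294967296, P(S=-6)=347373600/4294967296, P(S=-4)=471435600/4294967296, P(S=-2)=565722720/4294967296, P(S=0)=601080390/4294967296, P(S=2)=565722720/4294967296, P(S=4)=471435600/4294967296, P(S=6)=347373600/4294967296, P(S=8)=225792840/4294967296, P(S=10)=129024480/4294967296, P(S=12)=64512240/4294967296, P(S=14)=28048800/4294967296, P(S=16)=10518300/4294967296, P(S=18)=3365856/4294967296, P(S=20)=906192/4294967296, P(S=22)=201376/4294967296, P(S=24)=35960/4294967296, P(S=26)=4960/4294967296, P(S=28)=496/4294967296, P(S=30)=32/4294967296, P(S=32)=1/4294967296
E[|S_32|] = Σ_m |m|·P(S_32=m) = 19234572480/4294967296 = 300540195/67108864

Answer: 300540195/67108864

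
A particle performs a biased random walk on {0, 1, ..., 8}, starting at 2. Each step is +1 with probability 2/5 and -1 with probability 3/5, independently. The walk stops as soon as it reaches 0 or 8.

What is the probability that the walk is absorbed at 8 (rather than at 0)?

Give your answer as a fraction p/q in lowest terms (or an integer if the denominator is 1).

Answer: 64/1261

Derivation:
Biased walk: p = 2/5, q = 3/5, r = q/p = 3/2
Gambler's ruin: P(hit 8 before 0 | start at 2) = (1 - r^a)/(1 - r^N)
r^2 = 9/4; r^8 = 6561/256
P = (1 - 9/4) / (1 - 6561/256) = -5/4 / -6305/256 = 64/1261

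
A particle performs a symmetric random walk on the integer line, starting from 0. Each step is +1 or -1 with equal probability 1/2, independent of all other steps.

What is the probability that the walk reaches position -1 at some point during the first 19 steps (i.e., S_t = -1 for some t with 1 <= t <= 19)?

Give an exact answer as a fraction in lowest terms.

Count via complement. Let g(t,s) = #length-t paths at position s with S_1..S_t all ≠ -1.
g(t,s) = g(t-1,s-1) + g(t-1,s+1) for s ≠ -1; g(t,-1) = 0.
t=0: g(0,0)=1
t=1: g(1,1)=1
t=2: g(2,0)=1 g(2,2)=1
t=3: g(3,1)=2 g(3,3)=1
t=4: g(4,0)=2 g(4,2)=3 g(4,4)=1
t=5: g(5,1)=5 g(5,3)=4 g(5,5)=1
t=6: g(6,0)=5 g(6,2)=9 g(6,4)=5 g(6,6)=1
t=7: g(7,1)=14 g(7,3)=14 g(7,5)=6 g(7,7)=1
t=8: g(8,0)=14 g(8,2)=28 g(8,4)=20 g(8,6)=7 g(8,8)=1
t=9: g(9,1)=42 g(9,3)=48 g(9,5)=27 g(9,7)=8 g(9,9)=1
t=10: g(10,0)=42 g(10,2)=90 g(10,4)=75 g(10,6)=35 g(10,8)=9 g(10,10)=1
t=11: g(11,1)=132 g(11,3)=165 g(11,5)=110 g(11,7)=44 g(11,9)=10 g(11,11)=1
t=12: g(12,0)=132 g(12,2)=297 g(12,4)=275 g(12,6)=154 g(12,8)=54 g(12,10)=11 g(12,12)=1
t=13: g(13,1)=429 g(13,3)=572 g(13,5)=429 g(13,7)=208 g(13,9)=65 g(13,11)=12 g(13,13)=1
t=14: g(14,0)=429 g(14,2)=1001 g(14,4)=1001 g(14,6)=637 g(14,8)=273 g(14,10)=77 g(14,12)=13 g(14,14)=1
t=15: g(15,1)=1430 g(15,3)=2002 g(15,5)=1638 g(15,7)=910 g(15,9)=350 g(15,11)=90 g(15,13)=14 g(15,15)=1
t=16: g(16,0)=1430 g(16,2)=3432 g(16,4)=3640 g(16,6)=2548 g(16,8)=1260 g(16,10)=440 g(16,12)=104 g(16,14)=15 g(16,16)=1
t=17: g(17,1)=4862 g(17,3)=7072 g(17,5)=6188 g(17,7)=3808 g(17,9)=1700 g(17,11)=544 g(17,13)=119 g(17,15)=16 g(17,17)=1
t=18: g(18,0)=4862 g(18,2)=11934 g(18,4)=13260 g(18,6)=9996 g(18,8)=5508 g(18,10)=2244 g(18,12)=663 g(18,14)=135 g(18,16)=17 g(18,18)=1
t=19: g(19,1)=16796 g(19,3)=25194 g(19,5)=23256 g(19,7)=15504 g(19,9)=7752 g(19,11)=2907 g(19,13)=798 g(19,15)=152 g(19,17)=18 g(19,19)=1
Paths never hitting -1: Σ_s g(19,s) = 92378
Paths hitting -1: 2^19 - 92378 = 431910
P = 431910/524288 = 215955/262144

Answer: 215955/262144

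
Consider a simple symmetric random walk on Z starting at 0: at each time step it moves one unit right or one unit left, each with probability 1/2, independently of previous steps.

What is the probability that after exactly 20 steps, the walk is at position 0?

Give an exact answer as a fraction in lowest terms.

Answer: 46189/262144

Derivation:
To return to 0 after 20 steps: need exactly 10 steps of +1 and 10 of -1.
Favorable paths: C(20,10) = 184756
Total paths: 2^20 = 1048576
P = 184756/1048576 = 46189/262144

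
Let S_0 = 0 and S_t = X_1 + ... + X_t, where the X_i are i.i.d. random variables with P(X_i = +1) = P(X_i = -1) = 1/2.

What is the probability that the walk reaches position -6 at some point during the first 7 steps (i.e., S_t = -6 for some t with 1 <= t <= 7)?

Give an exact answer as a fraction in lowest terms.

Count via complement. Let g(t,s) = #length-t paths at position s with S_1..S_t all ≠ -6.
g(t,s) = g(t-1,s-1) + g(t-1,s+1) for s ≠ -6; g(t,-6) = 0.
t=0: g(0,0)=1
t=1: g(1,-1)=1 g(1,1)=1
t=2: g(2,-2)=1 g(2,0)=2 g(2,2)=1
t=3: g(3,-3)=1 g(3,-1)=3 g(3,1)=3 g(3,3)=1
t=4: g(4,-4)=1 g(4,-2)=4 g(4,0)=6 g(4,2)=4 g(4,4)=1
t=5: g(5,-5)=1 g(5,-3)=5 g(5,-1)=10 g(5,1)=10 g(5,3)=5 g(5,5)=1
t=6: g(6,-4)=6 g(6,-2)=15 g(6,0)=20 g(6,2)=15 g(6,4)=6 g(6,6)=1
t=7: g(7,-5)=6 g(7,-3)=21 g(7,-1)=35 g(7,1)=35 g(7,3)=21 g(7,5)=7 g(7,7)=1
Paths never hitting -6: Σ_s g(7,s) = 126
Paths hitting -6: 2^7 - 126 = 2
P = 2/128 = 1/64

Answer: 1/64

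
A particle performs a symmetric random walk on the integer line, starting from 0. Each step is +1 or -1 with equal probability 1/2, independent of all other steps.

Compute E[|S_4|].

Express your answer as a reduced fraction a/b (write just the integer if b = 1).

Answer: 3/2

Derivation:
S_4 takes values m ≡ 0 (mod 2) with |m| ≤ 4; P(S_4=m) = C(4,(4+m)/2)/2^4.
Total paths: 2^4 = 16
Distribution: P(S=-4)=1/16, P(S=-2)=4/16, P(S=0)=6/16, P(S=2)=4/16, P(S=4)=1/16
E[|S_4|] = Σ_m |m|·P(S_4=m) = 24/16 = 3/2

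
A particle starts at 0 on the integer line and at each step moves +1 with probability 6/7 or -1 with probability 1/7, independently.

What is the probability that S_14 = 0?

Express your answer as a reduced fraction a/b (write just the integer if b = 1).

Answer: 960740352/678223072849

Derivation:
To be at 0 after 14 steps: need exactly 7 steps of +1 and 7 of -1.
Number of such sequences: C(14,7) = 3432
Each has probability (6/7)^7 · (1/7)^7 = 279936/678223072849
P = 3432 · 279936/678223072849 = 960740352/678223072849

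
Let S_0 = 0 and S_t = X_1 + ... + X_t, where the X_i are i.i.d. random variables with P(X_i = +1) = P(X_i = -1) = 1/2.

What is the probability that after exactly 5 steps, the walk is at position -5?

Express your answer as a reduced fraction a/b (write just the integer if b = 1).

Answer: 1/32

Derivation:
To reach position -5 after 5 steps: need 0 steps of +1 and 5 of -1.
Favorable paths: C(5,0) = 1
Total paths: 2^5 = 32
P = 1/32 = 1/32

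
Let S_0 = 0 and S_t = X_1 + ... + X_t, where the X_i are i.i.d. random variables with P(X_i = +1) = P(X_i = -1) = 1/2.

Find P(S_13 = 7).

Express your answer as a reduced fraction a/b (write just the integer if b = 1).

To reach position 7 after 13 steps: need 10 steps of +1 and 3 of -1.
Favorable paths: C(13,10) = 286
Total paths: 2^13 = 8192
P = 286/8192 = 143/4096

Answer: 143/4096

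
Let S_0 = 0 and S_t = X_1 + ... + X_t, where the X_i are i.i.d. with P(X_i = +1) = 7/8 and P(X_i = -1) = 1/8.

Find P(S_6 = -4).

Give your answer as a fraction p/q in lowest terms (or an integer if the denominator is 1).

To reach position -4 after 6 steps: need 1 step of +1 and 5 steps of -1.
Number of such sequences: C(6,1) = 6
Each has probability (7/8)^1 · (1/8)^5 = 7/262144
P = 6 · 7/262144 = 21/131072

Answer: 21/131072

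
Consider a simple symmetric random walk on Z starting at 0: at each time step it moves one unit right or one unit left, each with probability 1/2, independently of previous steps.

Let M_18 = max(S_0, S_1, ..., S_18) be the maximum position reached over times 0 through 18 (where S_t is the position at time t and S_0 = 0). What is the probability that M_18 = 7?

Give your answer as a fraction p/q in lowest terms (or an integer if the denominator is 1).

Let M_18 = max(S_0,...,S_18). Use the reflection principle: for j ≥ 1, #{paths with M_18 ≥ j} = #{S_18 ≥ j} + #{S_18 ≥ j+1}.
By reflection, #{M_18 ≥ 7} = #{S_18 ≥ 7} + #{S_18 ≥ 8} = 12616 + 12616 = 25232.
#{M_18 ≥ 8} = #{S_18 ≥ 8} + #{S_18 ≥ 9} = 12616 + 4048 = 16664.
#{M_18 = 7} = 25232 - 16664 = 8568.
P(M_18 = 7) = 8568/262144 = 1071/32768

Answer: 1071/32768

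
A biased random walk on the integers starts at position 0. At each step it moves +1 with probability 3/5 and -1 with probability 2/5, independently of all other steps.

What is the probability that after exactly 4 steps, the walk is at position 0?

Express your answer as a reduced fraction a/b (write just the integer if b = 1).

Answer: 216/625

Derivation:
To be at 0 after 4 steps: need exactly 2 steps of +1 and 2 of -1.
Number of such sequences: C(4,2) = 6
Each has probability (3/5)^2 · (2/5)^2 = 36/625
P = 6 · 36/625 = 216/625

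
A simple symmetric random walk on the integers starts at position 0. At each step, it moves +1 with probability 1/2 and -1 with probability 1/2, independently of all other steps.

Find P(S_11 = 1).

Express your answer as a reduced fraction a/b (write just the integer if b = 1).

Answer: 231/1024

Derivation:
To reach position 1 after 11 steps: need 6 steps of +1 and 5 of -1.
Favorable paths: C(11,6) = 462
Total paths: 2^11 = 2048
P = 462/2048 = 231/1024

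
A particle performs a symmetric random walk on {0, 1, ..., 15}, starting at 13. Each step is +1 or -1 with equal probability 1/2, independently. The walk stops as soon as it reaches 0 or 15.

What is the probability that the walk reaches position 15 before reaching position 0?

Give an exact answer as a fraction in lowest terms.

Answer: 13/15

Derivation:
Symmetric walk (p = 1/2): the harmonic-function argument gives P(hit 15 before 0 | start at 13) = a/N.
P = 13/15 = 13/15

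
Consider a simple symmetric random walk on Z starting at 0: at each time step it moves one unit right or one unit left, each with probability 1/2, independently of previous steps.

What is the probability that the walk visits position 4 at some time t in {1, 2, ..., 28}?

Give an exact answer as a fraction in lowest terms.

Count via complement. Let g(t,s) = #length-t paths at position s with S_1..S_t all ≠ 4.
g(t,s) = g(t-1,s-1) + g(t-1,s+1) for s ≠ 4; g(t,4) = 0.
t=0: g(0,0)=1
t=1: g(1,-1)=1 g(1,1)=1
t=2: g(2,-2)=1 g(2,0)=2 g(2,2)=1
t=3: g(3,-3)=1 g(3,-1)=3 g(3,1)=3 g(3,3)=1
t=4: g(4,-4)=1 g(4,-2)=4 g(4,0)=6 g(4,2)=4
t=5: g(5,-5)=1 g(5,-3)=5 g(5,-1)=10 g(5,1)=10 g(5,3)=4
t=6: g(6,-6)=1 g(6,-4)=6 g(6,-2)=15 g(6,0)=20 g(6,2)=14
t=7: g(7,-7)=1 g(7,-5)=7 g(7,-3)=21 g(7,-1)=35 g(7,1)=34 g(7,3)=14
t=8: g(8,-8)=1 g(8,-6)=8 g(8,-4)=28 g(8,-2)=56 g(8,0)=69 g(8,2)=48
t=9: g(9,-9)=1 g(9,-7)=9 g(9,-5)=36 g(9,-3)=84 g(9,-1)=125 g(9,1)=117 g(9,3)=48
t=10: g(10,-10)=1 g(10,-8)=10 g(10,-6)=45 g(10,-4)=120 g(10,-2)=209 g(10,0)=242 g(10,2)=165
t=11: g(11,-11)=1 g(11,-9)=11 g(11,-7)=55 g(11,-5)=165 g(11,-3)=329 g(11,-1)=451 g(11,1)=407 g(11,3)=165
t=12: g(12,-12)=1 g(12,-10)=12 g(12,-8)=66 g(12,-6)=220 g(12,-4)=494 g(12,-2)=780 g(12,0)=858 g(12,2)=572
t=13: g(13,-13)=1 g(13,-11)=13 g(13,-9)=78 g(13,-7)=286 g(13,-5)=714 g(13,-3)=1274 g(13,-1)=1638 g(13,1)=1430 g(13,3)=572
t=14: g(14,-14)=1 g(14,-12)=14 g(14,-10)=91 g(14,-8)=364 g(14,-6)=1000 g(14,-4)=1988 g(14,-2)=2912 g(14,0)=3068 g(14,2)=2002
t=15: g(15,-15)=1 g(15,-13)=15 g(15,-11)=105 g(15,-9)=455 g(15,-7)=1364 g(15,-5)=2988 g(15,-3)=4900 g(15,-1)=5980 g(15,1)=5070 g(15,3)=2002
t=16: g(16,-16)=1 g(16,-14)=16 g(16,-12)=120 g(16,-10)=560 g(16,-8)=1819 g(16,-6)=4352 g(16,-4)=7888 g(16,-2)=10880 g(16,0)=11050 g(16,2)=7072
t=17: g(17,-17)=1 g(17,-15)=17 g(17,-13)=136 g(17,-11)=680 g(17,-9)=2379 g(17,-7)=6171 g(17,-5)=12240 g(17,-3)=18768 g(17,-1)=21930 g(17,1)=18122 g(17,3)=7072
t=18: g(18,-18)=1 g(18,-16)=18 g(18,-14)=153 g(18,-12)=816 g(18,-10)=3059 g(18,-8)=8550 g(18,-6)=18411 g(18,-4)=31008 g(18,-2)=40698 g(18,0)=40052 g(18,2)=25194
t=19: g(19,-19)=1 g(19,-17)=19 g(19,-15)=171 g(19,-13)=969 g(19,-11)=3875 g(19,-9)=11609 g(19,-7)=26961 g(19,-5)=49419 g(19,-3)=71706 g(19,-1)=80750 g(19,1)=65246 g(19,3)=25194
t=20: g(20,-20)=1 g(20,-18)=20 g(20,-16)=190 g(20,-14)=1140 g(20,-12)=4844 g(20,-10)=15484 g(20,-8)=38570 g(20,-6)=76380 g(20,-4)=121125 g(20,-2)=152456 g(20,0)=145996 g(20,2)=90440
t=21: g(21,-21)=1 g(21,-19)=21 g(21,-17)=210 g(21,-15)=1330 g(21,-13)=5984 g(21,-11)=20328 g(21,-9)=54054 g(21,-7)=114950 g(21,-5)=197505 g(21,-3)=273581 g(21,-1)=298452 g(21,1)=236436 g(21,3)=90440
t=22: g(22,-22)=1 g(22,-20)=22 g(22,-18)=231 g(22,-16)=1540 g(22,-14)=7314 g(22,-12)=26312 g(22,-10)=74382 g(22,-8)=169004 g(22,-6)=312455 g(22,-4)=471086 g(22,-2)=572033 g(22,0)=534888 g(22,2)=326876
t=23: g(23,-23)=1 g(23,-21)=23 g(23,-19)=253 g(23,-17)=1771 g(23,-15)=8854 g(23,-13)=33626 g(23,-11)=100694 g(23,-9)=243386 g(23,-7)=481459 g(23,-5)=783541 g(23,-3)=1043119 g(23,-1)=1106921 g(23,1)=861764 g(23,3)=326876
t=24: g(24,-24)=1 g(24,-22)=24 g(24,-20)=276 g(24,-18)=2024 g(24,-16)=10625 g(24,-14)=42480 g(24,-12)=134320 g(24,-10)=344080 g(24,-8)=724845 g(24,-6)=1265000 g(24,-4)=1826660 g(24,-2)=2150040 g(24,0)=1968685 g(24,2)=1188640
t=25: g(25,-25)=1 g(25,-23)=25 g(25,-21)=300 g(25,-19)=2300 g(25,-17)=12649 g(25,-15)=53105 g(25,-13)=176800 g(25,-11)=478400 g(25,-9)=1068925 g(25,-7)=1989845 g(25,-5)=3091660 g(25,-3)=3976700 g(25,-1)=4118725 g(25,1)=3157325 g(25,3)=1188640
t=26: g(26,-26)=1 g(26,-24)=26 g(26,-22)=325 g(26,-20)=2600 g(26,-18)=14949 g(26,-16)=65754 g(26,-14)=229905 g(26,-12)=655200 g(26,-10)=1547325 g(26,-8)=3058770 g(26,-6)=5081505 g(26,-4)=7068360 g(26,-2)=8095425 g(26,0)=7276050 g(26,2)=4345965
t=27: g(27,-27)=1 g(27,-25)=27 g(27,-23)=351 g(27,-21)=2925 g(27,-19)=17549 g(27,-17)=80703 g(27,-15)=295659 g(27,-13)=885105 g(27,-11)=2202525 g(27,-9)=4606095 g(27,-7)=8140275 g(27,-5)=12149865 g(27,-3)=15163785 g(27,-1)=15371475 g(27,1)=11622015 g(27,3)=4345965
t=28: g(28,-28)=1 g(28,-26)=28 g(28,-24)=378 g(28,-22)=3276 g(28,-20)=20474 g(28,-18)=98252 g(28,-16)=376362 g(28,-14)=1180764 g(28,-12)=3087630 g(28,-10)=6808620 g(28,-8)=12746370 g(28,-6)=20290140 g(28,-4)=27313650 g(28,-2)=30535260 g(28,0)=26993490 g(28,2)=15967980
Paths never hitting 4: Σ_s g(28,s) = 145422675
Paths hitting 4: 2^28 - 145422675 = 123012781
P = 123012781/268435456 = 123012781/268435456

Answer: 123012781/268435456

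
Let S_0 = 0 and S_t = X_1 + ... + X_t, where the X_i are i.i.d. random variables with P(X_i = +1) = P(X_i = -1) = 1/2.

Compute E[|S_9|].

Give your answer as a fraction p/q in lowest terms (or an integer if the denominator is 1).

S_9 takes values m ≡ 1 (mod 2) with |m| ≤ 9; P(S_9=m) = C(9,(9+m)/2)/2^9.
Total paths: 2^9 = 512
Distribution: P(S=-9)=1/512, P(S=-7)=9/512, P(S=-5)=36/512, P(S=-3)=84/512, P(S=-1)=126/512, P(S=1)=126/512, P(S=3)=84/512, P(S=5)=36/512, P(S=7)=9/512, P(S=9)=1/512
E[|S_9|] = Σ_m |m|·P(S_9=m) = 1260/512 = 315/128

Answer: 315/128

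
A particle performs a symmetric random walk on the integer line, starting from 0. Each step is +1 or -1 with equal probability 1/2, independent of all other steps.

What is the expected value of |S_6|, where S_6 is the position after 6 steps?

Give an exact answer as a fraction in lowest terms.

S_6 takes values m ≡ 0 (mod 2) with |m| ≤ 6; P(S_6=m) = C(6,(6+m)/2)/2^6.
Total paths: 2^6 = 64
Distribution: P(S=-6)=1/64, P(S=-4)=6/64, P(S=-2)=15/64, P(S=0)=20/64, P(S=2)=15/64, P(S=4)=6/64, P(S=6)=1/64
E[|S_6|] = Σ_m |m|·P(S_6=m) = 120/64 = 15/8

Answer: 15/8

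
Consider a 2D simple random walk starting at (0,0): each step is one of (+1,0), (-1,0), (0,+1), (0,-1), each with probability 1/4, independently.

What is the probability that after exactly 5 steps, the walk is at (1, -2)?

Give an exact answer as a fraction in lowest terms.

Let h be the number of horizontal steps (so 5-h are vertical). To end at (1,-2) need (h+1)/2 right-steps and ((5-h)-2)/2 up-steps.
Sum over h with 1 ≤ h ≤ 3, h ≡ 1 (mod 2), 5-h ≡ 0 (mod 2):
h=1: C(5,1)·C(1,1)·C(4,1) = 5·1·4 = 20
h=3: C(5,3)·C(3,2)·C(2,0) = 10·3·1 = 30
Total favorable: 50
Total paths: 4^5 = 1024
P = 50/1024 = 25/512

Answer: 25/512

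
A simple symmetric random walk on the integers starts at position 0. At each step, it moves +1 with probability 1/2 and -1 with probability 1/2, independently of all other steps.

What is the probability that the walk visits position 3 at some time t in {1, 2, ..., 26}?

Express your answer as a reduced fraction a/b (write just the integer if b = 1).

Count via complement. Let g(t,s) = #length-t paths at position s with S_1..S_t all ≠ 3.
g(t,s) = g(t-1,s-1) + g(t-1,s+1) for s ≠ 3; g(t,3) = 0.
t=0: g(0,0)=1
t=1: g(1,-1)=1 g(1,1)=1
t=2: g(2,-2)=1 g(2,0)=2 g(2,2)=1
t=3: g(3,-3)=1 g(3,-1)=3 g(3,1)=3
t=4: g(4,-4)=1 g(4,-2)=4 g(4,0)=6 g(4,2)=3
t=5: g(5,-5)=1 g(5,-3)=5 g(5,-1)=10 g(5,1)=9
t=6: g(6,-6)=1 g(6,-4)=6 g(6,-2)=15 g(6,0)=19 g(6,2)=9
t=7: g(7,-7)=1 g(7,-5)=7 g(7,-3)=21 g(7,-1)=34 g(7,1)=28
t=8: g(8,-8)=1 g(8,-6)=8 g(8,-4)=28 g(8,-2)=55 g(8,0)=62 g(8,2)=28
t=9: g(9,-9)=1 g(9,-7)=9 g(9,-5)=36 g(9,-3)=83 g(9,-1)=117 g(9,1)=90
t=10: g(10,-10)=1 g(10,-8)=10 g(10,-6)=45 g(10,-4)=119 g(10,-2)=200 g(10,0)=207 g(10,2)=90
t=11: g(11,-11)=1 g(11,-9)=11 g(11,-7)=55 g(11,-5)=164 g(11,-3)=319 g(11,-1)=407 g(11,1)=297
t=12: g(12,-12)=1 g(12,-10)=12 g(12,-8)=66 g(12,-6)=219 g(12,-4)=483 g(12,-2)=726 g(12,0)=704 g(12,2)=297
t=13: g(13,-13)=1 g(13,-11)=13 g(13,-9)=78 g(13,-7)=285 g(13,-5)=702 g(13,-3)=1209 g(13,-1)=1430 g(13,1)=1001
t=14: g(14,-14)=1 g(14,-12)=14 g(14,-10)=91 g(14,-8)=363 g(14,-6)=987 g(14,-4)=1911 g(14,-2)=2639 g(14,0)=2431 g(14,2)=1001
t=15: g(15,-15)=1 g(15,-13)=15 g(15,-11)=105 g(15,-9)=454 g(15,-7)=1350 g(15,-5)=2898 g(15,-3)=4550 g(15,-1)=5070 g(15,1)=3432
t=16: g(16,-16)=1 g(16,-14)=16 g(16,-12)=120 g(16,-10)=559 g(16,-8)=1804 g(16,-6)=4248 g(16,-4)=7448 g(16,-2)=9620 g(16,0)=8502 g(16,2)=3432
t=17: g(17,-17)=1 g(17,-15)=17 g(17,-13)=136 g(17,-11)=679 g(17,-9)=2363 g(17,-7)=6052 g(17,-5)=11696 g(17,-3)=17068 g(17,-1)=18122 g(17,1)=11934
t=18: g(18,-18)=1 g(18,-16)=18 g(18,-14)=153 g(18,-12)=815 g(18,-10)=3042 g(18,-8)=8415 g(18,-6)=17748 g(18,-4)=28764 g(18,-2)=35190 g(18,0)=30056 g(18,2)=11934
t=19: g(19,-19)=1 g(19,-17)=19 g(19,-15)=171 g(19,-13)=968 g(19,-11)=3857 g(19,-9)=11457 g(19,-7)=26163 g(19,-5)=46512 g(19,-3)=63954 g(19,-1)=65246 g(19,1)=41990
t=20: g(20,-20)=1 g(20,-18)=20 g(20,-16)=190 g(20,-14)=1139 g(20,-12)=4825 g(20,-10)=15314 g(20,-8)=37620 g(20,-6)=72675 g(20,-4)=110466 g(20,-2)=129200 g(20,0)=107236 g(20,2)=41990
t=21: g(21,-21)=1 g(21,-19)=21 g(21,-17)=210 g(21,-15)=1329 g(21,-13)=5964 g(21,-11)=20139 g(21,-9)=52934 g(21,-7)=110295 g(21,-5)=183141 g(21,-3)=239666 g(21,-1)=236436 g(21,1)=149226
t=22: g(22,-22)=1 g(22,-20)=22 g(22,-18)=231 g(22,-16)=1539 g(22,-14)=7293 g(22,-12)=26103 g(22,-10)=73073 g(22,-8)=163229 g(22,-6)=293436 g(22,-4)=422807 g(22,-2)=476102 g(22,0)=385662 g(22,2)=149226
t=23: g(23,-23)=1 g(23,-21)=23 g(23,-19)=253 g(23,-17)=1770 g(23,-15)=8832 g(23,-13)=33396 g(23,-11)=99176 g(23,-9)=236302 g(23,-7)=456665 g(23,-5)=716243 g(23,-3)=898909 g(23,-1)=861764 g(23,1)=534888
t=24: g(24,-24)=1 g(24,-22)=24 g(24,-20)=276 g(24,-18)=2023 g(24,-16)=10602 g(24,-14)=42228 g(24,-12)=132572 g(24,-10)=335478 g(24,-8)=692967 g(24,-6)=1172908 g(24,-4)=1615152 g(24,-2)=1760673 g(24,0)=1396652 g(24,2)=534888
t=25: g(25,-25)=1 g(25,-23)=25 g(25,-21)=300 g(25,-19)=2299 g(25,-17)=12625 g(25,-15)=52830 g(25,-13)=174800 g(25,-11)=468050 g(25,-9)=1028445 g(25,-7)=1865875 g(25,-5)=2788060 g(25,-3)=3375825 g(25,-1)=3157325 g(25,1)=1931540
t=26: g(26,-26)=1 g(26,-24)=26 g(26,-22)=325 g(26,-20)=2599 g(26,-18)=14924 g(26,-16)=65455 g(26,-14)=227630 g(26,-12)=642850 g(26,-10)=1496495 g(26,-8)=2894320 g(26,-6)=4653935 g(26,-4)=6163885 g(26,-2)=6533150 g(26,0)=5088865 g(26,2)=1931540
Paths never hitting 3: Σ_s g(26,s) = 29716000
Paths hitting 3: 2^26 - 29716000 = 37392864
P = 37392864/67108864 = 1168527/2097152

Answer: 1168527/2097152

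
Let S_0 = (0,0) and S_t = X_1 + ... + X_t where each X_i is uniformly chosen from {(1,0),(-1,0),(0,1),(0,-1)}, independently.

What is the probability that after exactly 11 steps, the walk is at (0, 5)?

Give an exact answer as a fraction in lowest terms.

Let h be the number of horizontal steps (so 11-h are vertical). To end at (0,5) need (h+0)/2 right-steps and ((11-h)+5)/2 up-steps.
Sum over h with 0 ≤ h ≤ 6, h ≡ 0 (mod 2), 11-h ≡ 1 (mod 2):
h=0: C(11,0)·C(0,0)·C(11,8) = 1·1·165 = 165
h=2: C(11,2)·C(2,1)·C(9,7) = 55·2·36 = 3960
h=4: C(11,4)·C(4,2)·C(7,6) = 330·6·7 = 13860
h=6: C(11,6)·C(6,3)·C(5,5) = 462·20·1 = 9240
Total favorable: 27225
Total paths: 4^11 = 4194304
P = 27225/4194304 = 27225/4194304

Answer: 27225/4194304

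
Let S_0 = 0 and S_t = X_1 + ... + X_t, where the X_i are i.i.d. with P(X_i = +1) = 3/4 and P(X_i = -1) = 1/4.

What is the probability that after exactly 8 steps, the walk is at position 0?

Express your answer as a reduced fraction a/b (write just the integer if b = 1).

Answer: 2835/32768

Derivation:
To be at 0 after 8 steps: need exactly 4 steps of +1 and 4 of -1.
Number of such sequences: C(8,4) = 70
Each has probability (3/4)^4 · (1/4)^4 = 81/65536
P = 70 · 81/65536 = 2835/32768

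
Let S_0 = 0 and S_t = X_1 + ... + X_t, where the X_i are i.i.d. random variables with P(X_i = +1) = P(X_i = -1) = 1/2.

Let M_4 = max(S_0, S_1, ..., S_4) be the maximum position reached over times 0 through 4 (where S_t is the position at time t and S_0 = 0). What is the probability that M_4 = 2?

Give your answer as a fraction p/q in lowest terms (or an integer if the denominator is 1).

Answer: 1/4

Derivation:
Let M_4 = max(S_0,...,S_4). Use the reflection principle: for j ≥ 1, #{paths with M_4 ≥ j} = #{S_4 ≥ j} + #{S_4 ≥ j+1}.
By reflection, #{M_4 ≥ 2} = #{S_4 ≥ 2} + #{S_4 ≥ 3} = 5 + 1 = 6.
#{M_4 ≥ 3} = #{S_4 ≥ 3} + #{S_4 ≥ 4} = 1 + 1 = 2.
#{M_4 = 2} = 6 - 2 = 4.
P(M_4 = 2) = 4/16 = 1/4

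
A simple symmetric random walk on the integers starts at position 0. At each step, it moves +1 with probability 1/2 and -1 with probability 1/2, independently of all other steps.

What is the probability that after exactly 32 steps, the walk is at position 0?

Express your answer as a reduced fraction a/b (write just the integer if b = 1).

To return to 0 after 32 steps: need exactly 16 steps of +1 and 16 of -1.
Favorable paths: C(32,16) = 601080390
Total paths: 2^32 = 4294967296
P = 601080390/4294967296 = 300540195/2147483648

Answer: 300540195/2147483648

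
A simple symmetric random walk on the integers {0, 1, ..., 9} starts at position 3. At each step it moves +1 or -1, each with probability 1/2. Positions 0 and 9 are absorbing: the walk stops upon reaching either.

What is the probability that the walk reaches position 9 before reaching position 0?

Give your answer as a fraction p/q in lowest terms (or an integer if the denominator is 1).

Answer: 1/3

Derivation:
Symmetric walk (p = 1/2): the harmonic-function argument gives P(hit 9 before 0 | start at 3) = a/N.
P = 3/9 = 1/3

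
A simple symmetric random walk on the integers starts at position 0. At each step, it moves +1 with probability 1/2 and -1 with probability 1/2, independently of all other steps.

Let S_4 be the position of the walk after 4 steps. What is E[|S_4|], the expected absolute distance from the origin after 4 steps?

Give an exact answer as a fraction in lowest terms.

Answer: 3/2

Derivation:
S_4 takes values m ≡ 0 (mod 2) with |m| ≤ 4; P(S_4=m) = C(4,(4+m)/2)/2^4.
Total paths: 2^4 = 16
Distribution: P(S=-4)=1/16, P(S=-2)=4/16, P(S=0)=6/16, P(S=2)=4/16, P(S=4)=1/16
E[|S_4|] = Σ_m |m|·P(S_4=m) = 24/16 = 3/2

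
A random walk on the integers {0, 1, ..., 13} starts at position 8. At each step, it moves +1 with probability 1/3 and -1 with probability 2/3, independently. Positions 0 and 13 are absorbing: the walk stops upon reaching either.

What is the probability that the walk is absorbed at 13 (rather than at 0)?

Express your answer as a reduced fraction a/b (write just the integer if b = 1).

Answer: 255/8191

Derivation:
Biased walk: p = 1/3, q = 2/3, r = q/p = 2
Gambler's ruin: P(hit 13 before 0 | start at 8) = (1 - r^a)/(1 - r^N)
r^8 = 256; r^13 = 8192
P = (1 - 256) / (1 - 8192) = -255 / -8191 = 255/8191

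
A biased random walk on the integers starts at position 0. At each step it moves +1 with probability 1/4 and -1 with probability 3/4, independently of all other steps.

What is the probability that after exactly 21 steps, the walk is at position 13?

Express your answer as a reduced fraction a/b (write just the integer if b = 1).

To reach position 13 after 21 steps: need 17 steps of +1 and 4 steps of -1.
Number of such sequences: C(21,17) = 5985
Each has probability (1/4)^17 · (3/4)^4 = 81/4398046511104
P = 5985 · 81/4398046511104 = 484785/4398046511104

Answer: 484785/4398046511104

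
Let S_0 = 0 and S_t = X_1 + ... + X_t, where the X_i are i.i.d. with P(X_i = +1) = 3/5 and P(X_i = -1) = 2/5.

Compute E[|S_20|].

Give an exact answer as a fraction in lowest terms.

S_20 takes values m ≡ 0 (mod 2) with |m| ≤ 20; P(S_20=m) = C(20,(20+m)/2) · (3/5)^((20+m)/2) · (2/5)^((20-m)/2).
Distribution: P(S=-20)=1048576/95367431640625, P(S=-18)=6291456/19073486328125, P(S=-16)=89653248/19073486328125, P(S=-14)=806879232/19073486328125, P(S=-12)=5143855104/19073486328125, P(S=-10)=123452522496/95367431640625, P(S=-8)=92589391872/19073486328125, P(S=-6)=277768175616/19073486328125, P(S=-4)=677059928064/19073486328125, P(S=-2)=1354119856128/19073486328125, P(S=0)=11171488813056/95367431640625, P(S=2)=3046769676288/19073486328125, P(S=4)=3427615885824/19073486328125, P(S=6)=3163953125376/19073486328125, P(S=8)=2372964844032/19073486328125, P(S=10)=7118894532096/95367431640625, P(S=12)=667396362384/19073486328125, P(S=14)=235551657312/19073486328125, P(S=16)=58887914328/19073486328125, P(S=18)=9298091736/19073486328125, P(S=20)=3486784401/95367431640625
E[|S_20|] = Σ_m |m|·P(S_20=m) = 92584511554804/19073486328125

Answer: 92584511554804/19073486328125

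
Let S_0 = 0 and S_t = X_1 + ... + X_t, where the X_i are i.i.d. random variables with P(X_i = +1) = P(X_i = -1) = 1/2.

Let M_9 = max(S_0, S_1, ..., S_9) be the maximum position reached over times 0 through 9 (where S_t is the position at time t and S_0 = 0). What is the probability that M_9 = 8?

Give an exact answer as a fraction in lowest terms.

Let M_9 = max(S_0,...,S_9). Use the reflection principle: for j ≥ 1, #{paths with M_9 ≥ j} = #{S_9 ≥ j} + #{S_9 ≥ j+1}.
By reflection, #{M_9 ≥ 8} = #{S_9 ≥ 8} + #{S_9 ≥ 9} = 1 + 1 = 2.
#{M_9 ≥ 9} = #{S_9 ≥ 9} + #{S_9 ≥ 10} = 1 + 0 = 1.
#{M_9 = 8} = 2 - 1 = 1.
P(M_9 = 8) = 1/512 = 1/512

Answer: 1/512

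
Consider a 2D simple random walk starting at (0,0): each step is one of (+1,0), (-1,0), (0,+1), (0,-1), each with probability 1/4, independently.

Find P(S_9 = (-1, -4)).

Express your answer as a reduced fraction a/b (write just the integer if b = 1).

Answer: 189/16384

Derivation:
Let h be the number of horizontal steps (so 9-h are vertical). To end at (-1,-4) need (h-1)/2 right-steps and ((9-h)-4)/2 up-steps.
Sum over h with 1 ≤ h ≤ 5, h ≡ 1 (mod 2), 9-h ≡ 0 (mod 2):
h=1: C(9,1)·C(1,0)·C(8,2) = 9·1·28 = 252
h=3: C(9,3)·C(3,1)·C(6,1) = 84·3·6 = 1512
h=5: C(9,5)·C(5,2)·C(4,0) = 126·10·1 = 1260
Total favorable: 3024
Total paths: 4^9 = 262144
P = 3024/262144 = 189/16384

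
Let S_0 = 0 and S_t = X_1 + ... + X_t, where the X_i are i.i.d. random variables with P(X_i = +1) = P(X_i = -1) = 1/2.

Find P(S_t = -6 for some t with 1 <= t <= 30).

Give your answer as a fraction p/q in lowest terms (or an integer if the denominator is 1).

Answer: 301766029/1073741824

Derivation:
Count via complement. Let g(t,s) = #length-t paths at position s with S_1..S_t all ≠ -6.
g(t,s) = g(t-1,s-1) + g(t-1,s+1) for s ≠ -6; g(t,-6) = 0.
t=0: g(0,0)=1
t=1: g(1,-1)=1 g(1,1)=1
t=2: g(2,-2)=1 g(2,0)=2 g(2,2)=1
t=3: g(3,-3)=1 g(3,-1)=3 g(3,1)=3 g(3,3)=1
t=4: g(4,-4)=1 g(4,-2)=4 g(4,0)=6 g(4,2)=4 g(4,4)=1
t=5: g(5,-5)=1 g(5,-3)=5 g(5,-1)=10 g(5,1)=10 g(5,3)=5 g(5,5)=1
t=6: g(6,-4)=6 g(6,-2)=15 g(6,0)=20 g(6,2)=15 g(6,4)=6 g(6,6)=1
t=7: g(7,-5)=6 g(7,-3)=21 g(7,-1)=35 g(7,1)=35 g(7,3)=21 g(7,5)=7 g(7,7)=1
t=8: g(8,-4)=27 g(8,-2)=56 g(8,0)=70 g(8,2)=56 g(8,4)=28 g(8,6)=8 g(8,8)=1
t=9: g(9,-5)=27 g(9,-3)=83 g(9,-1)=126 g(9,1)=126 g(9,3)=84 g(9,5)=36 g(9,7)=9 g(9,9)=1
t=10: g(10,-4)=110 g(10,-2)=209 g(10,0)=252 g(10,2)=210 g(10,4)=120 g(10,6)=45 g(10,8)=10 g(10,10)=1
t=11: g(11,-5)=110 g(11,-3)=319 g(11,-1)=461 g(11,1)=462 g(11,3)=330 g(11,5)=165 g(11,7)=55 g(11,9)=11 g(11,11)=1
t=12: g(12,-4)=429 g(12,-2)=780 g(12,0)=923 g(12,2)=792 g(12,4)=495 g(12,6)=220 g(12,8)=66 g(12,10)=12 g(12,12)=1
t=13: g(13,-5)=429 g(13,-3)=1209 g(13,-1)=1703 g(13,1)=1715 g(13,3)=1287 g(13,5)=715 g(13,7)=286 g(13,9)=78 g(13,11)=13 g(13,13)=1
t=14: g(14,-4)=1638 g(14,-2)=2912 g(14,0)=3418 g(14,2)=3002 g(14,4)=2002 g(14,6)=1001 g(14,8)=364 g(14,10)=91 g(14,12)=14 g(14,14)=1
t=15: g(15,-5)=1638 g(15,-3)=4550 g(15,-1)=6330 g(15,1)=6420 g(15,3)=5004 g(15,5)=3003 g(15,7)=1365 g(15,9)=455 g(15,11)=105 g(15,13)=15 g(15,15)=1
t=16: g(16,-4)=6188 g(16,-2)=10880 g(16,0)=12750 g(16,2)=11424 g(16,4)=8007 g(16,6)=4368 g(16,8)=1820 g(16,10)=560 g(16,12)=120 g(16,14)=16 g(16,16)=1
t=17: g(17,-5)=6188 g(17,-3)=17068 g(17,-1)=23630 g(17,1)=24174 g(17,3)=19431 g(17,5)=12375 g(17,7)=6188 g(17,9)=2380 g(17,11)=680 g(17,13)=136 g(17,15)=17 g(17,17)=1
t=18: g(18,-4)=23256 g(18,-2)=40698 g(18,0)=47804 g(18,2)=43605 g(18,4)=31806 g(18,6)=18563 g(18,8)=8568 g(18,10)=3060 g(18,12)=816 g(18,14)=153 g(18,16)=18 g(18,18)=1
t=19: g(19,-5)=23256 g(19,-3)=63954 g(19,-1)=88502 g(19,1)=91409 g(19,3)=75411 g(19,5)=50369 g(19,7)=27131 g(19,9)=11628 g(19,11)=3876 g(19,13)=969 g(19,15)=171 g(19,17)=19 g(19,19)=1
t=20: g(20,-4)=87210 g(20,-2)=152456 g(20,0)=179911 g(20,2)=166820 g(20,4)=125780 g(20,6)=77500 g(20,8)=38759 g(20,10)=15504 g(20,12)=4845 g(20,14)=1140 g(20,16)=190 g(20,18)=20 g(20,20)=1
t=21: g(21,-5)=87210 g(21,-3)=239666 g(21,-1)=332367 g(21,1)=346731 g(21,3)=292600 g(21,5)=203280 g(21,7)=116259 g(21,9)=54263 g(21,11)=20349 g(21,13)=5985 g(21,15)=1330 g(21,17)=210 g(21,19)=21 g(21,21)=1
t=22: g(22,-4)=326876 g(22,-2)=572033 g(22,0)=679098 g(22,2)=639331 g(22,4)=495880 g(22,6)=319539 g(22,8)=170522 g(22,10)=74612 g(22,12)=26334 g(22,14)=7315 g(22,16)=1540 g(22,18)=231 g(22,20)=22 g(22,22)=1
t=23: g(23,-5)=326876 g(23,-3)=898909 g(23,-1)=1251131 g(23,1)=1318429 g(23,3)=1135211 g(23,5)=815419 g(23,7)=490061 g(23,9)=245134 g(23,11)=100946 g(23,13)=33649 g(23,15)=8855 g(23,17)=1771 g(23,19)=253 g(23,21)=23 g(23,23)=1
t=24: g(24,-4)=1225785 g(24,-2)=2150040 g(24,0)=2569560 g(24,2)=2453640 g(24,4)=1950630 g(24,6)=1305480 g(24,8)=735195 g(24,10)=346080 g(24,12)=134595 g(24,14)=42504 g(24,16)=10626 g(24,18)=2024 g(24,20)=276 g(24,22)=24 g(24,24)=1
t=25: g(25,-5)=1225785 g(25,-3)=3375825 g(25,-1)=4719600 g(25,1)=5023200 g(25,3)=4404270 g(25,5)=3256110 g(25,7)=2040675 g(25,9)=1081275 g(25,11)=480675 g(25,13)=177099 g(25,15)=53130 g(25,17)=12650 g(25,19)=2300 g(25,21)=300 g(25,23)=25 g(25,25)=1
t=26: g(26,-4)=4601610 g(26,-2)=8095425 g(26,0)=9742800 g(26,2)=9427470 g(26,4)=7660380 g(26,6)=5296785 g(26,8)=3121950 g(26,10)=1561950 g(26,12)=657774 g(26,14)=230229 g(26,16)=65780 g(26,18)=14950 g(26,20)=2600 g(26,22)=325 g(26,24)=26 g(26,26)=1
t=27: g(27,-5)=4601610 g(27,-3)=12697035 g(27,-1)=17838225 g(27,1)=19170270 g(27,3)=17087850 g(27,5)=12957165 g(27,7)=8418735 g(27,9)=4683900 g(27,11)=2219724 g(27,13)=888003 g(27,15)=296009 g(27,17)=80730 g(27,19)=17550 g(27,21)=2925 g(27,23)=351 g(27,25)=27 g(27,27)=1
t=28: g(28,-4)=17298645 g(28,-2)=30535260 g(28,0)=37008495 g(28,2)=36258120 g(28,4)=30045015 g(28,6)=21375900 g(28,8)=13102635 g(28,10)=6903624 g(28,12)=3107727 g(28,14)=1184012 g(28,16)=376739 g(28,18)=98280 g(28,20)=20475 g(28,22)=3276 g(28,24)=378 g(28,26)=28 g(28,28)=1
t=29: g(29,-5)=17298645 g(29,-3)=47833905 g(29,-1)=67543755 g(29,1)=73266615 g(29,3)=66303135 g(29,5)=51420915 g(29,7)=34478535 g(29,9)=20006259 g(29,11)=10011351 g(29,13)=4291739 g(29,15)=1560751 g(29,17)=475019 g(29,19)=118755 g(29,21)=23751 g(29,23)=3654 g(29,25)=406 g(29,27)=29 g(29,29)=1
t=30: g(30,-4)=65132550 g(30,-2)=115377660 g(30,0)=140810370 g(30,2)=139569750 g(30,4)=117724050 g(30,6)=85899450 g(30,8)=54484794 g(30,10)=30017610 g(30,12)=14303090 g(30,14)=5852490 g(30,16)=2035770 g(30,18)=593774 g(30,20)=142506 g(30,22)=27405 g(30,24)=4060 g(30,26)=435 g(30,28)=30 g(30,30)=1
Paths never hitting -6: Σ_s g(30,s) = 771975795
Paths hitting -6: 2^30 - 771975795 = 301766029
P = 301766029/1073741824 = 301766029/1073741824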